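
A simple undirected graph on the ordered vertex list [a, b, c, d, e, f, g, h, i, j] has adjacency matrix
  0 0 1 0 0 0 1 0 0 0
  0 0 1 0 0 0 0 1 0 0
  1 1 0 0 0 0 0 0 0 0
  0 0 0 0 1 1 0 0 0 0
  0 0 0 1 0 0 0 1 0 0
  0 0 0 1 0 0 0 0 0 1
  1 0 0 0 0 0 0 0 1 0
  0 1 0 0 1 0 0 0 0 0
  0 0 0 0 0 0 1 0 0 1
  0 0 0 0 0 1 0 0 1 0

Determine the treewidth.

A width-2 tree decomposition is:
Bags: B1 = {f, i, j}  B2 = {d, f, i}  B3 = {d, e, i}  B4 = {e, h, i}  B5 = {b, h, i}  B6 = {b, c, i}  B7 = {a, c, i}  B8 = {a, g, i}
Tree: B1–B2, B2–B3, B3–B4, B4–B5, B5–B6, B6–B7, B7–B8
Each bag holds 3 vertices, so the decomposition has width 2, which upper-bounds the treewidth. Since i–j–f–d–e–h–b–c–a–g–i is a cycle in G, G is not acyclic. Forests are exactly the graphs of treewidth ≤ 1, so tw(G) ≥ 2. The upper and lower bounds meet at 2, so that is the treewidth.

2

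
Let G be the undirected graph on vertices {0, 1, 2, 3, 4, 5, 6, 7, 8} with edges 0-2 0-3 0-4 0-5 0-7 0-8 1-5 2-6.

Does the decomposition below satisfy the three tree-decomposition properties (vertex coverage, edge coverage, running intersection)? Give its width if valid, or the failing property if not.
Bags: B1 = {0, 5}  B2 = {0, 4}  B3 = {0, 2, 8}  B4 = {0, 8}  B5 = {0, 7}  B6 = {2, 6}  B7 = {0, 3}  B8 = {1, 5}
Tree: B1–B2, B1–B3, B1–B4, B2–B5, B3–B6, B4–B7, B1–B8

No — bags containing vertex 8 are not connected in the tree.

A tree decomposition must satisfy three properties: every vertex lies in some bag; for every edge, both endpoints lie together in some bag; and for every vertex, the bags containing it form a connected subtree. Here bags containing vertex 8 are not connected in the tree, so the decomposition is invalid.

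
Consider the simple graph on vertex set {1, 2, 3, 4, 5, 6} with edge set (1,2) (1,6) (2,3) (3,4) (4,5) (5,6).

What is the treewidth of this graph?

2

A width-2 tree decomposition is:
Bags: B1 = {1, 5, 6}  B2 = {1, 2, 5}  B3 = {2, 3, 5}  B4 = {3, 4, 5}
Tree: B1–B2, B2–B3, B3–B4
The largest bag has 3 vertices, giving width 2; this decomposition certifies tw(G) ≤ 2. The edges 5–6–1–2–3–4–5 form a cycle, so G is not a tree and its treewidth is at least 2. Combining the bounds, tw(G) = 2.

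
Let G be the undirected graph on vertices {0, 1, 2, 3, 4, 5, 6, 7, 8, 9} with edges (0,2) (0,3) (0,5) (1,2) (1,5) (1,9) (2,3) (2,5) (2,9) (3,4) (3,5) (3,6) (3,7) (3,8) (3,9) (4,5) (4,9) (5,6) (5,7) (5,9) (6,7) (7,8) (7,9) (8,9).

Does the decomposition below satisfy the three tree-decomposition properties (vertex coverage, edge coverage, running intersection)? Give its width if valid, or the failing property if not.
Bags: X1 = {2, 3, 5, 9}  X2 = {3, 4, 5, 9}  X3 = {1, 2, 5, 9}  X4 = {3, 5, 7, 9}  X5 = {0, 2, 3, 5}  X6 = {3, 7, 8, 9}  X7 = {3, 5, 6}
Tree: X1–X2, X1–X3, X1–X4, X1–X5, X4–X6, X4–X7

No — edge (7,6) lies in no bag.

A tree decomposition must satisfy three properties: every vertex lies in some bag; for every edge, both endpoints lie together in some bag; and for every vertex, the bags containing it form a connected subtree. Here edge (7,6) lies in no bag, so the decomposition is invalid.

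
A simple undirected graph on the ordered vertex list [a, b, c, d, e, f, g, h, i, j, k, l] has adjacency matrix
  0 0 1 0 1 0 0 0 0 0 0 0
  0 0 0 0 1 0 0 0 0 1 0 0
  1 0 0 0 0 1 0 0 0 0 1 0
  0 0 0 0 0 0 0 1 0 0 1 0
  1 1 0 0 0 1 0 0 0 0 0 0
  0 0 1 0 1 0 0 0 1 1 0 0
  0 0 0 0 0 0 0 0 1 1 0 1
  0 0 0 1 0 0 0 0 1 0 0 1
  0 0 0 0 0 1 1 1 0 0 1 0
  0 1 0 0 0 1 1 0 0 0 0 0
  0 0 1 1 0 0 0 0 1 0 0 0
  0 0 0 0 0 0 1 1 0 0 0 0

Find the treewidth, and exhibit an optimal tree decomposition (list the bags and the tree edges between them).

Treewidth 3.
One such decomposition:
Bags: B1 = {a, b, c, e}  B2 = {b, c, e, f}  B3 = {b, c, f, j}  B4 = {c, f, j, k}  B5 = {f, i, j, k}  B6 = {g, i, j, k}  B7 = {d, g, i, k}  B8 = {d, g, h, i}  B9 = {d, g, h, l}
Tree: B1–B2, B2–B3, B3–B4, B4–B5, B5–B6, B6–B7, B7–B8, B8–B9

Each bag holds 4 vertices, so the decomposition has width 3, which upper-bounds the treewidth. For the lower bound: the 4 vertex sets {a,b,e}, {c}, {f}, {g,i,j,k} are disjoint, each induces a connected subgraph, and every pair is joined by at least one edge of G. Contracting each set to a single vertex therefore yields K_{4} as a minor, and since treewidth is minor-monotone, tw(G) ≥ tw(K_{4}) = 3. The upper and lower bounds meet at 3, so that is the treewidth.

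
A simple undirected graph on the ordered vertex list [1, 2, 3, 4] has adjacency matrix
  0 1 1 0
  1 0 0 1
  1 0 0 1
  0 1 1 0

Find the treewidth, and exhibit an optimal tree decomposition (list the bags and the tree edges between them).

Each bag holds 3 vertices, so the decomposition has width 2, which upper-bounds the treewidth. Since 2–4–3–1–2 is a cycle in G, G is not acyclic. Forests are exactly the graphs of treewidth ≤ 1, so tw(G) ≥ 2. The upper and lower bounds meet at 2, so that is the treewidth.

Treewidth 2.
One optimal decomposition is:
Bags: B1 = {2, 3, 4}  B2 = {1, 2, 3}
Tree: B1–B2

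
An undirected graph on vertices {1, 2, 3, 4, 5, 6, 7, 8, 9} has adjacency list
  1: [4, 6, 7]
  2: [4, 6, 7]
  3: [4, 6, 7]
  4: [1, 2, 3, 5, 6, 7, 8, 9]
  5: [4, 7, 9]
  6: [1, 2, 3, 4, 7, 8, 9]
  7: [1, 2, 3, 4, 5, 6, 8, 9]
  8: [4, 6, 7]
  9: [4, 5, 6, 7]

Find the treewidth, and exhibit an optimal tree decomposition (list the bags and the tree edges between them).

Every bag has size at most 4, so the width is 4 − 1 = 3 and tw(G) ≤ 3. For the lower bound, the 4 vertices {4, 5, 7, 9} are pairwise adjacent, and any tree decomposition puts a clique entirely inside one bag — forcing width ≥ 3. Hence tw(G) = 3 exactly.

Treewidth 3.
One such decomposition:
Bags: B1 = {3, 4, 6, 7}  B2 = {2, 4, 6, 7}  B3 = {4, 6, 7, 9}  B4 = {4, 5, 7, 9}  B5 = {1, 4, 6, 7}  B6 = {4, 6, 7, 8}
Tree: B1–B2, B2–B3, B3–B4, B2–B5, B5–B6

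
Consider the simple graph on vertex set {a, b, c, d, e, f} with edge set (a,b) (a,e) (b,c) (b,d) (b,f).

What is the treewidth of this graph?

1

A width-1 tree decomposition is:
Bags: B1 = {a, b}  B2 = {a, e}  B3 = {b, d}  B4 = {b, c}  B5 = {b, f}
Tree: B1–B2, B1–B3, B1–B4, B3–B5
Every bag has size at most 2, so the width is 2 − 1 = 1 and tw(G) ≤ 1. Any graph with an edge has treewidth ≥ 1, and G has the edge b–a. Therefore the treewidth is 1.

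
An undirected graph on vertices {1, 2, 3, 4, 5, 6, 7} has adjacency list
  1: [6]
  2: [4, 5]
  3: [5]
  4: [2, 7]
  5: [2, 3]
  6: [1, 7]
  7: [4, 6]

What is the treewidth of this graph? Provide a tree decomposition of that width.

Treewidth 1.
One such decomposition:
Bags: B1 = {1, 6}  B2 = {6, 7}  B3 = {4, 7}  B4 = {2, 4}  B5 = {2, 5}  B6 = {3, 5}
Tree: B1–B2, B2–B3, B3–B4, B4–B5, B5–B6

The largest bag has 2 vertices, giving width 1; this decomposition certifies tw(G) ≤ 1. Since G has at least one edge (e.g. 1–6), it is not an edgeless graph, so tw(G) ≥ 1. The upper and lower bounds meet at 1, so that is the treewidth.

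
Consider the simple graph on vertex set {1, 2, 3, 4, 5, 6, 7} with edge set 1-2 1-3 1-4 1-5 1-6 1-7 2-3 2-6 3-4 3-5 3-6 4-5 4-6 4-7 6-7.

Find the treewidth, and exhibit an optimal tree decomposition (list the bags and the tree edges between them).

Treewidth 3.
One such decomposition:
Bags: B1 = {1, 2, 3, 6}  B2 = {1, 3, 4, 6}  B3 = {1, 4, 6, 7}  B4 = {1, 3, 4, 5}
Tree: B1–B2, B2–B3, B2–B4

The largest bag has 4 vertices, giving width 3; this decomposition certifies tw(G) ≤ 3. On the other hand G contains the 4-clique {1, 2, 3, 6}. A clique must lie in a single bag of any decomposition, so no decomposition can have width below 3. Therefore the treewidth is 3.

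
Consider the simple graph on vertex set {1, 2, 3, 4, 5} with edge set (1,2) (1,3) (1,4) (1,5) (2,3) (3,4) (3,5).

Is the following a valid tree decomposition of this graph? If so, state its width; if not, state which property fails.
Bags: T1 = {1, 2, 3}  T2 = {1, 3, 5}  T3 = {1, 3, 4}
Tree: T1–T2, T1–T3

Every vertex of G appears in some bag (union = {1, 2, 3, 4, 5}); every edge is covered by a bag; and for each vertex v the set of bags containing v is connected in the bag tree. The decomposition is therefore valid. The largest bag has 3 vertices, so the width is 2.

Yes; width 2.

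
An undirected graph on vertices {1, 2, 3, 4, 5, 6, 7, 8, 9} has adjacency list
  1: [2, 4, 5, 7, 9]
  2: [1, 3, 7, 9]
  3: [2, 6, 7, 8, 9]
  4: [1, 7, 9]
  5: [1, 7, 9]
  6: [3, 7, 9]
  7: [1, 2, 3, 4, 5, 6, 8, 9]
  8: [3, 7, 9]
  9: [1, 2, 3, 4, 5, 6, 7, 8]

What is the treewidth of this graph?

3

A width-3 tree decomposition is:
Bags: B1 = {1, 2, 7, 9}  B2 = {1, 5, 7, 9}  B3 = {1, 4, 7, 9}  B4 = {2, 3, 7, 9}  B5 = {3, 6, 7, 9}  B6 = {3, 7, 8, 9}
Tree: B1–B2, B2–B3, B1–B4, B4–B5, B4–B6
Each bag holds 4 vertices, so the decomposition has width 3, which upper-bounds the treewidth. For the lower bound, the 4 vertices {3, 7, 8, 9} are pairwise adjacent, and any tree decomposition puts a clique entirely inside one bag — forcing width ≥ 3. Hence tw(G) = 3 exactly.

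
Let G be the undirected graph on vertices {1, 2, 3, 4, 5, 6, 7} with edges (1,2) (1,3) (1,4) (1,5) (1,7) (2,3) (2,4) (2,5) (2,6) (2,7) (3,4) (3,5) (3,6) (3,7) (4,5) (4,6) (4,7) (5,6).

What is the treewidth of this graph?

4

A width-4 tree decomposition is:
Bags: B1 = {1, 2, 3, 4, 5}  B2 = {2, 3, 4, 5, 6}  B3 = {1, 2, 3, 4, 7}
Tree: B1–B2, B1–B3
Each bag holds 5 vertices, so the decomposition has width 4, which upper-bounds the treewidth. For the lower bound, the 5 vertices {1, 2, 3, 4, 5} are pairwise adjacent, and any tree decomposition puts a clique entirely inside one bag — forcing width ≥ 4. The upper and lower bounds meet at 4, so that is the treewidth.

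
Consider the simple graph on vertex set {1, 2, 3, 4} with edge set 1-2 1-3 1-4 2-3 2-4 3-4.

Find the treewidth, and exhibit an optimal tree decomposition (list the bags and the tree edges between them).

Treewidth 3.
One such decomposition:
Bags: B1 = {1, 2, 3, 4}
Tree: (single bag)

A single bag containing all 4 vertices is trivially a valid decomposition of width 3. For the lower bound, the 4 vertices {1, 2, 3, 4} are pairwise adjacent, and any tree decomposition puts a clique entirely inside one bag — forcing width ≥ 3. Therefore the treewidth is 3.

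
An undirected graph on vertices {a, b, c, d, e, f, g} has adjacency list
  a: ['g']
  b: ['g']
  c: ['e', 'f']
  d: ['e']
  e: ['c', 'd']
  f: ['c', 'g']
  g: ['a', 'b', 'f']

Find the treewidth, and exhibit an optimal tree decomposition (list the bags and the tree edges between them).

Treewidth 1.
One optimal decomposition is:
Bags: B1 = {f, g}  B2 = {a, g}  B3 = {b, g}  B4 = {c, f}  B5 = {c, e}  B6 = {d, e}
Tree: B1–B2, B1–B3, B1–B4, B4–B5, B5–B6

Every bag has size at most 2, so the width is 2 − 1 = 1 and tw(G) ≤ 1. Since G has at least one edge (e.g. f–g), it is not an edgeless graph, so tw(G) ≥ 1. The upper and lower bounds meet at 1, so that is the treewidth.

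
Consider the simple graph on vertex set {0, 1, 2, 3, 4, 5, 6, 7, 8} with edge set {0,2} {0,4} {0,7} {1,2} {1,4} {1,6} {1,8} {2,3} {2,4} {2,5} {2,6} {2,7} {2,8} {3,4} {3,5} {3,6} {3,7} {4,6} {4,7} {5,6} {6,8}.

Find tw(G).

3

A width-3 tree decomposition is:
Bags: B1 = {2, 3, 4, 7}  B2 = {2, 3, 4, 6}  B3 = {1, 2, 4, 6}  B4 = {0, 2, 4, 7}  B5 = {1, 2, 6, 8}  B6 = {2, 3, 5, 6}
Tree: B1–B2, B2–B3, B1–B4, B3–B5, B2–B6
Each bag holds 4 vertices, so the decomposition has width 3, which upper-bounds the treewidth. On the other hand G contains the 4-clique {1, 2, 6, 8}. A clique must lie in a single bag of any decomposition, so no decomposition can have width below 3. Hence tw(G) = 3 exactly.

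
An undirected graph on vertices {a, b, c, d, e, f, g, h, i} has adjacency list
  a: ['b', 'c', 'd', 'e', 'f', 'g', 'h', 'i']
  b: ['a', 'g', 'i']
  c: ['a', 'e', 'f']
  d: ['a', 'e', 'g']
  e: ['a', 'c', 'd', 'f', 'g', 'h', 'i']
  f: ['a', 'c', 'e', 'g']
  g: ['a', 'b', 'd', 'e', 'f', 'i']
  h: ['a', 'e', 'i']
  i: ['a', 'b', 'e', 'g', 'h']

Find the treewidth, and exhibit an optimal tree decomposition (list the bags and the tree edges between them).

Treewidth 3.
Bags: B1 = {a, b, g, i}  B2 = {a, e, g, i}  B3 = {a, d, e, g}  B4 = {a, e, f, g}  B5 = {a, e, h, i}  B6 = {a, c, e, f}
Tree: B1–B2, B2–B3, B2–B4, B2–B5, B4–B6

Each bag holds 4 vertices, so the decomposition has width 3, which upper-bounds the treewidth. On the other hand G contains the 4-clique {a, d, e, g}. A clique must lie in a single bag of any decomposition, so no decomposition can have width below 3. Hence tw(G) = 3 exactly.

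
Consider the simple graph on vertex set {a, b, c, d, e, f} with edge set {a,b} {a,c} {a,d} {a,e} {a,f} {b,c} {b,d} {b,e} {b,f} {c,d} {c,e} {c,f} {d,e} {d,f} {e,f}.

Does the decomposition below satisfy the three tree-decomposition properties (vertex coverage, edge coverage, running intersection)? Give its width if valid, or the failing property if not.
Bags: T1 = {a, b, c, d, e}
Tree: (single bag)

No — vertex f appears in no bag.

A tree decomposition must satisfy three properties: every vertex lies in some bag; for every edge, both endpoints lie together in some bag; and for every vertex, the bags containing it form a connected subtree. Here vertex f appears in no bag, so the decomposition is invalid.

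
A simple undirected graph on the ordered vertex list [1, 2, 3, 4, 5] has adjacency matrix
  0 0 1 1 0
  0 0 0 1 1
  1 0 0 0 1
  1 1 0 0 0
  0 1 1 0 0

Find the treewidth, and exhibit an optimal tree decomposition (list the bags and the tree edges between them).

Each bag holds 3 vertices, so the decomposition has width 2, which upper-bounds the treewidth. The edges 2–5–3–1–4–2 form a cycle, so G is not a tree and its treewidth is at least 2. The upper and lower bounds meet at 2, so that is the treewidth.

Treewidth 2.
One such decomposition:
Bags: B1 = {2, 3, 5}  B2 = {1, 2, 3}  B3 = {1, 2, 4}
Tree: B1–B2, B2–B3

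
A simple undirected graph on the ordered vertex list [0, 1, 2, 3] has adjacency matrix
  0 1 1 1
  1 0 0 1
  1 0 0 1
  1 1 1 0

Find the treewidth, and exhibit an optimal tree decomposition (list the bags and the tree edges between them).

Treewidth 2.
One such decomposition:
Bags: B1 = {0, 1, 3}  B2 = {0, 2, 3}
Tree: B1–B2

Every bag has size at most 3, so the width is 3 − 1 = 2 and tw(G) ≤ 2. On the other hand G contains the 3-clique {0, 1, 3}. A clique must lie in a single bag of any decomposition, so no decomposition can have width below 2. Therefore the treewidth is 2.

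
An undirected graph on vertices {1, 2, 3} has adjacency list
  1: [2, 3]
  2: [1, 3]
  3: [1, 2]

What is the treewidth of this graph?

A width-2 tree decomposition is:
Bags: B1 = {1, 2, 3}
Tree: (single bag)
With just one bag of size 3, the width is 3 − 1 = 2, so tw(G) ≤ 2. Conversely, {1, 2, 3} is a clique of size 3, and the vertices of any clique must share a bag in every tree decomposition; so some bag has ≥ 3 vertices and tw(G) ≥ 2. The upper and lower bounds meet at 2, so that is the treewidth.

2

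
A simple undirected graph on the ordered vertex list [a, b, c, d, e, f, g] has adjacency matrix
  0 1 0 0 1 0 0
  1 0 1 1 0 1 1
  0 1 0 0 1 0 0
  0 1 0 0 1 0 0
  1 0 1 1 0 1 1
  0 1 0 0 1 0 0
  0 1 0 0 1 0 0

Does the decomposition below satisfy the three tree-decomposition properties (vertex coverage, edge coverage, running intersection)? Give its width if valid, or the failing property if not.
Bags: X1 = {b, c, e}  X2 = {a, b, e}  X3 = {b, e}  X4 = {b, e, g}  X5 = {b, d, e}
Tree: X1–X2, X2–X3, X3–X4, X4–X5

A tree decomposition must satisfy three properties: every vertex lies in some bag; for every edge, both endpoints lie together in some bag; and for every vertex, the bags containing it form a connected subtree. Here vertex f appears in no bag, so the decomposition is invalid.

No — vertex f appears in no bag.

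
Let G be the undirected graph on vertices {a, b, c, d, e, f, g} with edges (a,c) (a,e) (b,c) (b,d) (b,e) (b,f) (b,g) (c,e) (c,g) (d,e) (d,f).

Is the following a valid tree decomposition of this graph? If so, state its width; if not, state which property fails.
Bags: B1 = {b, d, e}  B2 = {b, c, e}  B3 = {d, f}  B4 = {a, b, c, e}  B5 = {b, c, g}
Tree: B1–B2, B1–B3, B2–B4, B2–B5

No — edge (b,f) lies in no bag.

A tree decomposition must satisfy three properties: every vertex lies in some bag; for every edge, both endpoints lie together in some bag; and for every vertex, the bags containing it form a connected subtree. Here edge (b,f) lies in no bag, so the decomposition is invalid.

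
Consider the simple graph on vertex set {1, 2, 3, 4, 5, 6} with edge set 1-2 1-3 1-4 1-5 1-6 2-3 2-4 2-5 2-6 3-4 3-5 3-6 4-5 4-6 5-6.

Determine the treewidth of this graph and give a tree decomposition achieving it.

With just one bag of size 6, the width is 6 − 1 = 5, so tw(G) ≤ 5. On the other hand G contains the 6-clique {1, 2, 3, 4, 5, 6}. A clique must lie in a single bag of any decomposition, so no decomposition can have width below 5. The upper and lower bounds meet at 5, so that is the treewidth.

Treewidth 5.
One optimal decomposition is:
Bags: B1 = {1, 2, 3, 4, 5, 6}
Tree: (single bag)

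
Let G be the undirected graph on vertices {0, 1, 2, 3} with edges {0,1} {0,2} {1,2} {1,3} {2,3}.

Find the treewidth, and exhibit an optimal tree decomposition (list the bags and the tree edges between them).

Treewidth 2.
Bags: B1 = {1, 2, 3}  B2 = {0, 1, 2}
Tree: B1–B2

The largest bag has 3 vertices, giving width 2; this decomposition certifies tw(G) ≤ 2. Conversely, {0, 1, 2} is a clique of size 3, and the vertices of any clique must share a bag in every tree decomposition; so some bag has ≥ 3 vertices and tw(G) ≥ 2. The upper and lower bounds meet at 2, so that is the treewidth.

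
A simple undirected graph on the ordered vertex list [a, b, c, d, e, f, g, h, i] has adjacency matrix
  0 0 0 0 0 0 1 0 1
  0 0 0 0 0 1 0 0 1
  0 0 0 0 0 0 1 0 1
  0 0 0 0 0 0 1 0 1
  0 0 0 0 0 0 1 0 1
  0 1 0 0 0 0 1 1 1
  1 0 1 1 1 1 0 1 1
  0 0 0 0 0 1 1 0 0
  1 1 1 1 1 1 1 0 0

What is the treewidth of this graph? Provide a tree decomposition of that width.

Every bag has size at most 3, so the width is 3 − 1 = 2 and tw(G) ≤ 2. Conversely, {f, g, h} is a clique of size 3, and the vertices of any clique must share a bag in every tree decomposition; so some bag has ≥ 3 vertices and tw(G) ≥ 2. Combining the bounds, tw(G) = 2.

Treewidth 2.
One such decomposition:
Bags: B1 = {d, g, i}  B2 = {f, g, i}  B3 = {c, g, i}  B4 = {b, f, i}  B5 = {a, g, i}  B6 = {f, g, h}  B7 = {e, g, i}
Tree: B1–B2, B2–B3, B2–B4, B1–B5, B2–B6, B5–B7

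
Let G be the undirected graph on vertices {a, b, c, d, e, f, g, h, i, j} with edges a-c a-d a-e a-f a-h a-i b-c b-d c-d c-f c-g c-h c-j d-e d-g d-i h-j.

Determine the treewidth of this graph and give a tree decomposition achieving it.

The largest bag has 3 vertices, giving width 2; this decomposition certifies tw(G) ≤ 2. For the lower bound, the 3 vertices {a, d, e} are pairwise adjacent, and any tree decomposition puts a clique entirely inside one bag — forcing width ≥ 2. The upper and lower bounds meet at 2, so that is the treewidth.

Treewidth 2.
One optimal decomposition is:
Bags: B1 = {a, c, d}  B2 = {b, c, d}  B3 = {a, d, i}  B4 = {a, c, f}  B5 = {a, c, h}  B6 = {c, d, g}  B7 = {a, d, e}  B8 = {c, h, j}
Tree: B1–B2, B1–B3, B1–B4, B1–B5, B2–B6, B1–B7, B5–B8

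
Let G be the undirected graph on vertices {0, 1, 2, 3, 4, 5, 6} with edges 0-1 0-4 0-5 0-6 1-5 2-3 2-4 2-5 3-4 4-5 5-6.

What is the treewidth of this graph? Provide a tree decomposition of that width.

The largest bag has 3 vertices, giving width 2; this decomposition certifies tw(G) ≤ 2. Conversely, {2, 3, 4} is a clique of size 3, and the vertices of any clique must share a bag in every tree decomposition; so some bag has ≥ 3 vertices and tw(G) ≥ 2. The upper and lower bounds meet at 2, so that is the treewidth.

Treewidth 2.
Bags: B1 = {0, 5, 6}  B2 = {0, 1, 5}  B3 = {0, 4, 5}  B4 = {2, 4, 5}  B5 = {2, 3, 4}
Tree: B1–B2, B2–B3, B3–B4, B4–B5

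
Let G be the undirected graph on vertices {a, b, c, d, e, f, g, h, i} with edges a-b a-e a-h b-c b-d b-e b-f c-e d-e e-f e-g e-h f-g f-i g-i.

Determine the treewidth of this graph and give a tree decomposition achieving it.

Every bag has size at most 3, so the width is 3 − 1 = 2 and tw(G) ≤ 2. On the other hand G contains the 3-clique {e, f, g}. A clique must lie in a single bag of any decomposition, so no decomposition can have width below 2. Combining the bounds, tw(G) = 2.

Treewidth 2.
Bags: B1 = {a, b, e}  B2 = {b, c, e}  B3 = {b, e, f}  B4 = {e, f, g}  B5 = {a, e, h}  B6 = {b, d, e}  B7 = {f, g, i}
Tree: B1–B2, B1–B3, B3–B4, B1–B5, B3–B6, B4–B7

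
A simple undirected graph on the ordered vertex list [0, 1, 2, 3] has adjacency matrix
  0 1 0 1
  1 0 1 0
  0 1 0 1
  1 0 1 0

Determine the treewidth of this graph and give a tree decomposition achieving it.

The largest bag has 3 vertices, giving width 2; this decomposition certifies tw(G) ≤ 2. The edges 0–1–2–3–0 form a cycle, so G is not a tree and its treewidth is at least 2. Combining the bounds, tw(G) = 2.

Treewidth 2.
Bags: B1 = {0, 1, 2}  B2 = {0, 2, 3}
Tree: B1–B2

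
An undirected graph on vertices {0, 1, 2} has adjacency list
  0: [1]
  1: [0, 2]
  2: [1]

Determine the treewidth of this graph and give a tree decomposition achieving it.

The largest bag has 2 vertices, giving width 1; this decomposition certifies tw(G) ≤ 1. Since G has at least one edge (e.g. 1–0), it is not an edgeless graph, so tw(G) ≥ 1. Therefore the treewidth is 1.

Treewidth 1.
One such decomposition:
Bags: B1 = {0, 1}  B2 = {1, 2}
Tree: B1–B2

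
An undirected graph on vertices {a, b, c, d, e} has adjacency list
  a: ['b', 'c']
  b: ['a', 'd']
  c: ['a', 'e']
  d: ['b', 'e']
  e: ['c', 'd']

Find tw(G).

2

A width-2 tree decomposition is:
Bags: B1 = {b, d, e}  B2 = {b, c, e}  B3 = {a, b, c}
Tree: B1–B2, B2–B3
Each bag holds 3 vertices, so the decomposition has width 2, which upper-bounds the treewidth. Since b–d–e–c–a–b is a cycle in G, G is not acyclic. Forests are exactly the graphs of treewidth ≤ 1, so tw(G) ≥ 2. Hence tw(G) = 2 exactly.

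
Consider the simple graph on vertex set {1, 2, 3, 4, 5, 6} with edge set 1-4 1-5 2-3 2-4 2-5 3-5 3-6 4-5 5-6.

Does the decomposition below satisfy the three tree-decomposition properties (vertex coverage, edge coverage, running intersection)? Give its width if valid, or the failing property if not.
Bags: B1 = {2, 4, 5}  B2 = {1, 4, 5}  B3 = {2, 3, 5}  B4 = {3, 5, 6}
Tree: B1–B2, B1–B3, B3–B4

Vertex coverage: the bags together contain {1, 2, 3, 4, 5, 6}, the full vertex set. Edge coverage: each edge of G has both endpoints in at least one bag. Running intersection: for every vertex, the bags containing it form a connected subtree. All three properties hold, so this is a valid tree decomposition of width max|bag| − 1 = 2, and hence tw(G) ≤ 2.

Yes; width 2.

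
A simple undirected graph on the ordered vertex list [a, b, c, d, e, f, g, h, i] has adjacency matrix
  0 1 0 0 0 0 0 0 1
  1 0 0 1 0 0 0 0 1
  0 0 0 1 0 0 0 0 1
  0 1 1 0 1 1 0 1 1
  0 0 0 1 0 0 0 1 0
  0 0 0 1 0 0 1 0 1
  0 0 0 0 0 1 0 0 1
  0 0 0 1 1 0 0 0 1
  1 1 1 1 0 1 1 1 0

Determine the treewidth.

A width-2 tree decomposition is:
Bags: B1 = {d, f, i}  B2 = {d, h, i}  B3 = {d, e, h}  B4 = {c, d, i}  B5 = {b, d, i}  B6 = {f, g, i}  B7 = {a, b, i}
Tree: B1–B2, B2–B3, B2–B4, B4–B5, B1–B6, B5–B7
Each bag holds 3 vertices, so the decomposition has width 2, which upper-bounds the treewidth. On the other hand G contains the 3-clique {d, e, h}. A clique must lie in a single bag of any decomposition, so no decomposition can have width below 2. Therefore the treewidth is 2.

2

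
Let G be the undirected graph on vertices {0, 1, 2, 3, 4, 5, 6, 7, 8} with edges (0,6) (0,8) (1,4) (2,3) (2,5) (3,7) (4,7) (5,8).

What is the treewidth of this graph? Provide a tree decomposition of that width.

The largest bag has 2 vertices, giving width 1; this decomposition certifies tw(G) ≤ 1. G has an edge, so its treewidth is at least 1. Combining the bounds, tw(G) = 1.

Treewidth 1.
One such decomposition:
Bags: B1 = {1, 4}  B2 = {4, 7}  B3 = {3, 7}  B4 = {2, 3}  B5 = {2, 5}  B6 = {5, 8}  B7 = {0, 8}  B8 = {0, 6}
Tree: B1–B2, B2–B3, B3–B4, B4–B5, B5–B6, B6–B7, B7–B8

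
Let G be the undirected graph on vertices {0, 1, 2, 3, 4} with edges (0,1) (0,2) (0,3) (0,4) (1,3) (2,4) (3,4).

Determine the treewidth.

2

A width-2 tree decomposition is:
Bags: B1 = {0, 3, 4}  B2 = {0, 1, 3}  B3 = {0, 2, 4}
Tree: B1–B2, B1–B3
Each bag holds 3 vertices, so the decomposition has width 2, which upper-bounds the treewidth. On the other hand G contains the 3-clique {0, 2, 4}. A clique must lie in a single bag of any decomposition, so no decomposition can have width below 2. Therefore the treewidth is 2.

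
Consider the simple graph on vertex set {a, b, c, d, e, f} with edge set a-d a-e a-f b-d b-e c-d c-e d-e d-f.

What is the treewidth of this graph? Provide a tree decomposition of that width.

Treewidth 2.
One optimal decomposition is:
Bags: B1 = {a, d, e}  B2 = {c, d, e}  B3 = {b, d, e}  B4 = {a, d, f}
Tree: B1–B2, B1–B3, B1–B4

The largest bag has 3 vertices, giving width 2; this decomposition certifies tw(G) ≤ 2. Conversely, {c, d, e} is a clique of size 3, and the vertices of any clique must share a bag in every tree decomposition; so some bag has ≥ 3 vertices and tw(G) ≥ 2. The upper and lower bounds meet at 2, so that is the treewidth.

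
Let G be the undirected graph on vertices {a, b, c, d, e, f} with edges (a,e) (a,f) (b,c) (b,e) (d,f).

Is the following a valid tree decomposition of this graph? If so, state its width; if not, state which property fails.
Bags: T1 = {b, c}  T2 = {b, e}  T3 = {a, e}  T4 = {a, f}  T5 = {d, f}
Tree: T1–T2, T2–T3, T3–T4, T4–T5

Yes; width 1.

Checking the three conditions: (i) the bags cover all of {a, b, c, d, e, f}; (ii) for each edge, some bag contains both endpoints; (iii) the bags containing any fixed vertex form a subtree. All hold, so the decomposition is valid with width 2 − 1 = 1.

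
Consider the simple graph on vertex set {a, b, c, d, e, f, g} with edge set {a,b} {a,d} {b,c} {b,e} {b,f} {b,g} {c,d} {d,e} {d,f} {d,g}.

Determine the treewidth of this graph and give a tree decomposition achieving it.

Each bag holds 3 vertices, so the decomposition has width 2, which upper-bounds the treewidth. For the lower bound, G contains the cycle d–g–b–f–d, so G is not a forest; only forests have treewidth ≤ 1, hence tw(G) ≥ 2. Therefore the treewidth is 2.

Treewidth 2.
One optimal decomposition is:
Bags: B1 = {b, d, g}  B2 = {b, d, f}  B3 = {a, b, d}  B4 = {b, d, e}  B5 = {b, c, d}
Tree: B1–B2, B2–B3, B3–B4, B4–B5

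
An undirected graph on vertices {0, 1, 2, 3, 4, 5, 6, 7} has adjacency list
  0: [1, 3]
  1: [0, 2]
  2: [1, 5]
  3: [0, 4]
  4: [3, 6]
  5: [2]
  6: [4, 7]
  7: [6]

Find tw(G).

A width-1 tree decomposition is:
Bags: B1 = {2, 5}  B2 = {1, 2}  B3 = {0, 1}  B4 = {0, 3}  B5 = {3, 4}  B6 = {4, 6}  B7 = {6, 7}
Tree: B1–B2, B2–B3, B3–B4, B4–B5, B5–B6, B6–B7
Each bag holds 2 vertices, so the decomposition has width 1, which upper-bounds the treewidth. Since G has at least one edge (e.g. 5–2), it is not an edgeless graph, so tw(G) ≥ 1. Combining the bounds, tw(G) = 1.

1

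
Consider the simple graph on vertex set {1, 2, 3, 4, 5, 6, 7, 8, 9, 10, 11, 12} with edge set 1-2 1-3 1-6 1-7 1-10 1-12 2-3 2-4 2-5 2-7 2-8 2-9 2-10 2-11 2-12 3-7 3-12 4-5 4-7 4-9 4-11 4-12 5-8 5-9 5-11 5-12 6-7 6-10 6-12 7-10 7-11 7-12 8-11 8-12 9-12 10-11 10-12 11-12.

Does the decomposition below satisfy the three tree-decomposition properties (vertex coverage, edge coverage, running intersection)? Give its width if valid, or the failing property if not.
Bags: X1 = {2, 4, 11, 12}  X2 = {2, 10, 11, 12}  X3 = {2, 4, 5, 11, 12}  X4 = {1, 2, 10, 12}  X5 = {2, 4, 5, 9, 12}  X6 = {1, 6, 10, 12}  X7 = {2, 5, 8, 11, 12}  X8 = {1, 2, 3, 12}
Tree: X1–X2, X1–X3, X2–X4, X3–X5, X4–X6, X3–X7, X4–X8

A tree decomposition must satisfy three properties: every vertex lies in some bag; for every edge, both endpoints lie together in some bag; and for every vertex, the bags containing it form a connected subtree. Here vertex 7 appears in no bag, so the decomposition is invalid.

No — vertex 7 appears in no bag.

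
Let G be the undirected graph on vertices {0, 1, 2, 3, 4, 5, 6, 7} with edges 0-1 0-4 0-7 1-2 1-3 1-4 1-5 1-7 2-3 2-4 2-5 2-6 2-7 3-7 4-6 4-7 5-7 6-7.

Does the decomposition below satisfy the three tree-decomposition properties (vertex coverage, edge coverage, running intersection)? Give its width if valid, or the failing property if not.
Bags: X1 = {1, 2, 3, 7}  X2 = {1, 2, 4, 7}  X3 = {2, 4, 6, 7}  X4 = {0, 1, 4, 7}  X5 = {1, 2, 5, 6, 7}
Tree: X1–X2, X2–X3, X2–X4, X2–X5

No — bags containing vertex 6 are not connected in the tree.

A tree decomposition must satisfy three properties: every vertex lies in some bag; for every edge, both endpoints lie together in some bag; and for every vertex, the bags containing it form a connected subtree. Here bags containing vertex 6 are not connected in the tree, so the decomposition is invalid.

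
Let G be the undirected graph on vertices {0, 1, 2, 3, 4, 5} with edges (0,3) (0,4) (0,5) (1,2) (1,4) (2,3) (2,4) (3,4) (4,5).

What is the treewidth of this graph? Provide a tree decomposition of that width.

Treewidth 2.
Bags: B1 = {2, 3, 4}  B2 = {0, 3, 4}  B3 = {1, 2, 4}  B4 = {0, 4, 5}
Tree: B1–B2, B1–B3, B2–B4

Each bag holds 3 vertices, so the decomposition has width 2, which upper-bounds the treewidth. On the other hand G contains the 3-clique {0, 3, 4}. A clique must lie in a single bag of any decomposition, so no decomposition can have width below 2. Combining the bounds, tw(G) = 2.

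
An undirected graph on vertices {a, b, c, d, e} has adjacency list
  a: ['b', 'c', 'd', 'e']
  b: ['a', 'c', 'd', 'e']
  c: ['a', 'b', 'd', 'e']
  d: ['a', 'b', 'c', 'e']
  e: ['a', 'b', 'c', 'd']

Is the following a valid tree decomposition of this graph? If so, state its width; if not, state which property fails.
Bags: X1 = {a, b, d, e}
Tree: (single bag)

A tree decomposition must satisfy three properties: every vertex lies in some bag; for every edge, both endpoints lie together in some bag; and for every vertex, the bags containing it form a connected subtree. Here vertex c appears in no bag, so the decomposition is invalid.

No — vertex c appears in no bag.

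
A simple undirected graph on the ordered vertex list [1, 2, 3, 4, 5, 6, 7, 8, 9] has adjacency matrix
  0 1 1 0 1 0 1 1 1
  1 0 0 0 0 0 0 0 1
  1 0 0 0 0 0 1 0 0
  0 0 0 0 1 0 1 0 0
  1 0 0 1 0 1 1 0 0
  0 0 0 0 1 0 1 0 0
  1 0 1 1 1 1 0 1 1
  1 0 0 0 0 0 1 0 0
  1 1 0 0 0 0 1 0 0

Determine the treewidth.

2

A width-2 tree decomposition is:
Bags: B1 = {1, 3, 7}  B2 = {1, 7, 9}  B3 = {1, 7, 8}  B4 = {1, 5, 7}  B5 = {1, 2, 9}  B6 = {5, 6, 7}  B7 = {4, 5, 7}
Tree: B1–B2, B2–B3, B2–B4, B2–B5, B4–B6, B6–B7
Each bag holds 3 vertices, so the decomposition has width 2, which upper-bounds the treewidth. For the lower bound, the 3 vertices {1, 2, 9} are pairwise adjacent, and any tree decomposition puts a clique entirely inside one bag — forcing width ≥ 2. Combining the bounds, tw(G) = 2.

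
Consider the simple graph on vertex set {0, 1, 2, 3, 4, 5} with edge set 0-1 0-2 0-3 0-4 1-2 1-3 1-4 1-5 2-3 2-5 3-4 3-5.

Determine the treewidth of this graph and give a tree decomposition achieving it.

Treewidth 3.
Bags: B1 = {1, 2, 3, 5}  B2 = {0, 1, 2, 3}  B3 = {0, 1, 3, 4}
Tree: B1–B2, B2–B3

The largest bag has 4 vertices, giving width 3; this decomposition certifies tw(G) ≤ 3. For the lower bound, the 4 vertices {0, 1, 2, 3} are pairwise adjacent, and any tree decomposition puts a clique entirely inside one bag — forcing width ≥ 3. Therefore the treewidth is 3.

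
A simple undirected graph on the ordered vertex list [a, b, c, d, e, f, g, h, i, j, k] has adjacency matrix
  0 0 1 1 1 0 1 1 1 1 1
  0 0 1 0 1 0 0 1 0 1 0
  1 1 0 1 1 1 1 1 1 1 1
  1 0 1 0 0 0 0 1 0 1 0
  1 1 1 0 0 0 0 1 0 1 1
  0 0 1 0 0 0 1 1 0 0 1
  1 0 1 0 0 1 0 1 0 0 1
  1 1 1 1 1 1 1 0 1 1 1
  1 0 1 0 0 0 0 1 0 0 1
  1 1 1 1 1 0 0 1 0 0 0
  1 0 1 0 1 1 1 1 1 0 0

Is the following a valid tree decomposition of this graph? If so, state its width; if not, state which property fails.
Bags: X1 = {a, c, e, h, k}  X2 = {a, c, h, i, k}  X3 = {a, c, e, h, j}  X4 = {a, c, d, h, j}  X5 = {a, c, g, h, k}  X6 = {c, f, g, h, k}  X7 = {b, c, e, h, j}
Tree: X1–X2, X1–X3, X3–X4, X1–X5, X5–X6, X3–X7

Yes; width 4.

Every vertex of G appears in some bag (union = {a, b, c, d, e, f, g, h, i, j, k}); every edge is covered by a bag; and for each vertex v the set of bags containing v is connected in the bag tree. The decomposition is therefore valid. The largest bag has 5 vertices, so the width is 4.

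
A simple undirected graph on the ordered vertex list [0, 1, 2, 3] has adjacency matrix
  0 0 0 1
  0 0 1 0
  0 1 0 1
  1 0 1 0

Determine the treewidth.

1

A width-1 tree decomposition is:
Bags: B1 = {0, 3}  B2 = {2, 3}  B3 = {1, 2}
Tree: B1–B2, B2–B3
The largest bag has 2 vertices, giving width 1; this decomposition certifies tw(G) ≤ 1. Any graph with an edge has treewidth ≥ 1, and G has the edge 0–3. Therefore the treewidth is 1.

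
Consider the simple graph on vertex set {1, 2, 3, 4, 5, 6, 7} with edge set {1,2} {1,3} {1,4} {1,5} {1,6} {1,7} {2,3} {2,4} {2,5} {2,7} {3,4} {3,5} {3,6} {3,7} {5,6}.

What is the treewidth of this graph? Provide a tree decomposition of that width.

Each bag holds 4 vertices, so the decomposition has width 3, which upper-bounds the treewidth. For the lower bound, the 4 vertices {1, 2, 3, 4} are pairwise adjacent, and any tree decomposition puts a clique entirely inside one bag — forcing width ≥ 3. The upper and lower bounds meet at 3, so that is the treewidth.

Treewidth 3.
One such decomposition:
Bags: B1 = {1, 2, 3, 5}  B2 = {1, 2, 3, 4}  B3 = {1, 2, 3, 7}  B4 = {1, 3, 5, 6}
Tree: B1–B2, B2–B3, B1–B4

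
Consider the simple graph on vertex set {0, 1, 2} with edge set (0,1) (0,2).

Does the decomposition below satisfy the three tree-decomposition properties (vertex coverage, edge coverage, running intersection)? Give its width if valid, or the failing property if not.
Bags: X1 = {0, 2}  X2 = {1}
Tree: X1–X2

No — edge (0,1) lies in no bag.

A tree decomposition must satisfy three properties: every vertex lies in some bag; for every edge, both endpoints lie together in some bag; and for every vertex, the bags containing it form a connected subtree. Here edge (0,1) lies in no bag, so the decomposition is invalid.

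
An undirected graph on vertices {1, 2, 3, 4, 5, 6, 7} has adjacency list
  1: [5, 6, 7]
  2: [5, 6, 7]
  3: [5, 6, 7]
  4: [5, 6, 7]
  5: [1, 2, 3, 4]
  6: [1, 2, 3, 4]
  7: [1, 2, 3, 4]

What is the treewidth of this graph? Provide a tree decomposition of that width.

Treewidth 3.
Bags: B1 = {1, 5, 6, 7}  B2 = {3, 5, 6, 7}  B3 = {4, 5, 6, 7}  B4 = {2, 5, 6, 7}
Tree: B1–B2, B2–B3, B3–B4

Every bag has size at most 4, so the width is 4 − 1 = 3 and tw(G) ≤ 3. For the lower bound: the 4 vertex sets {1,7}, {3,6}, {5}, {4} are disjoint, each induces a connected subgraph, and every pair is joined by at least one edge of G. Contracting each set to a single vertex therefore yields K_{4} as a minor, and since treewidth is minor-monotone, tw(G) ≥ tw(K_{4}) = 3. Combining the bounds, tw(G) = 3.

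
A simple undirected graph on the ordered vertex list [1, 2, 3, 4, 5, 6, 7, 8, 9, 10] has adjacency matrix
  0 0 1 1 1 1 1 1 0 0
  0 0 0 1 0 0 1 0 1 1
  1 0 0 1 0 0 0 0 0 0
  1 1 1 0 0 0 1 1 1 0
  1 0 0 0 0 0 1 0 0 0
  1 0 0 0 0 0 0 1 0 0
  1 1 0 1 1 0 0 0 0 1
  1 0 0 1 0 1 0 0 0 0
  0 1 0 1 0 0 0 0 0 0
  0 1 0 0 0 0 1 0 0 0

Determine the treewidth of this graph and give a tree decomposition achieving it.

Treewidth 2.
Bags: B1 = {2, 4, 7}  B2 = {2, 4, 9}  B3 = {1, 4, 7}  B4 = {2, 7, 10}  B5 = {1, 5, 7}  B6 = {1, 3, 4}  B7 = {1, 4, 8}  B8 = {1, 6, 8}
Tree: B1–B2, B1–B3, B1–B4, B3–B5, B3–B6, B6–B7, B7–B8

The largest bag has 3 vertices, giving width 2; this decomposition certifies tw(G) ≤ 2. Conversely, {1, 4, 8} is a clique of size 3, and the vertices of any clique must share a bag in every tree decomposition; so some bag has ≥ 3 vertices and tw(G) ≥ 2. Combining the bounds, tw(G) = 2.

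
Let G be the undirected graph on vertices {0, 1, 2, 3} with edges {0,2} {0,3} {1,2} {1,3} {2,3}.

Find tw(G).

2

A width-2 tree decomposition is:
Bags: B1 = {1, 2, 3}  B2 = {0, 2, 3}
Tree: B1–B2
Every bag has size at most 3, so the width is 3 − 1 = 2 and tw(G) ≤ 2. On the other hand G contains the 3-clique {0, 2, 3}. A clique must lie in a single bag of any decomposition, so no decomposition can have width below 2. Hence tw(G) = 2 exactly.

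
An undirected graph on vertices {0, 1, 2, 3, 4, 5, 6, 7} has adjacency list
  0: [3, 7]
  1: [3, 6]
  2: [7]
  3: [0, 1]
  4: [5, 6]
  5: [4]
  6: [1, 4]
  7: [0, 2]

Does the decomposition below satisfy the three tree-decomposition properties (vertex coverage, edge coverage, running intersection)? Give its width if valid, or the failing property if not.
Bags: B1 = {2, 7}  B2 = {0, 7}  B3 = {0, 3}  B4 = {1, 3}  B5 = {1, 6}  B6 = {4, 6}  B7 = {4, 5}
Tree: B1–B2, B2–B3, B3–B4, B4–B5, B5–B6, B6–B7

Every vertex of G appears in some bag (union = {0, 1, 2, 3, 4, 5, 6, 7}); every edge is covered by a bag; and for each vertex v the set of bags containing v is connected in the bag tree. The decomposition is therefore valid. The largest bag has 2 vertices, so the width is 1.

Yes; width 1.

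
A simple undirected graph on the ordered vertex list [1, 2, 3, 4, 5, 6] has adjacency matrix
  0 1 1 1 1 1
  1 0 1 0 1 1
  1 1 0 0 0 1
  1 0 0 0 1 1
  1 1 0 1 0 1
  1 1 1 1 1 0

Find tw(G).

3

A width-3 tree decomposition is:
Bags: B1 = {1, 2, 3, 6}  B2 = {1, 2, 5, 6}  B3 = {1, 4, 5, 6}
Tree: B1–B2, B2–B3
The largest bag has 4 vertices, giving width 3; this decomposition certifies tw(G) ≤ 3. On the other hand G contains the 4-clique {1, 2, 3, 6}. A clique must lie in a single bag of any decomposition, so no decomposition can have width below 3. Hence tw(G) = 3 exactly.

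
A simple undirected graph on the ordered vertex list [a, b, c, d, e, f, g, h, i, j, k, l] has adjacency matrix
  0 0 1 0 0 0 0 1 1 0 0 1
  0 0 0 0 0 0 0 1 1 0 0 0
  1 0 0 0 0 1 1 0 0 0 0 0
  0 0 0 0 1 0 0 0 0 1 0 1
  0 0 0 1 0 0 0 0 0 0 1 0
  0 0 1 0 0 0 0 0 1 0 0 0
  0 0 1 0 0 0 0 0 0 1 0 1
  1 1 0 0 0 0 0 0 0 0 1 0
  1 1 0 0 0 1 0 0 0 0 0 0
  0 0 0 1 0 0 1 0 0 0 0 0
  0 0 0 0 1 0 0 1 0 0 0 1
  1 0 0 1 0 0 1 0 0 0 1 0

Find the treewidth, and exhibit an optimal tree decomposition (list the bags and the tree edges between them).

Treewidth 3.
One optimal decomposition is:
Bags: B1 = {b, f, h, i}  B2 = {a, f, h, i}  B3 = {a, c, f, h}  B4 = {a, c, h, k}  B5 = {a, c, k, l}  B6 = {c, g, k, l}  B7 = {e, g, k, l}  B8 = {d, e, g, l}  B9 = {d, e, g, j}
Tree: B1–B2, B2–B3, B3–B4, B4–B5, B5–B6, B6–B7, B7–B8, B8–B9

Each bag holds 4 vertices, so the decomposition has width 3, which upper-bounds the treewidth. For the lower bound: the 4 vertex sets {b,f,i}, {h}, {a}, {c,g,k,l} are disjoint, each induces a connected subgraph, and every pair is joined by at least one edge of G. Contracting each set to a single vertex therefore yields K_{4} as a minor, and since treewidth is minor-monotone, tw(G) ≥ tw(K_{4}) = 3. Therefore the treewidth is 3.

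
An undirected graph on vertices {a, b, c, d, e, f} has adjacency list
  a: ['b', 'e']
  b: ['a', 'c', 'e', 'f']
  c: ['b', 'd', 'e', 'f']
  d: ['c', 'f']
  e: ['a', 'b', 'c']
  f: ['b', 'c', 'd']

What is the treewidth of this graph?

A width-2 tree decomposition is:
Bags: B1 = {b, c, f}  B2 = {c, d, f}  B3 = {b, c, e}  B4 = {a, b, e}
Tree: B1–B2, B1–B3, B3–B4
The largest bag has 3 vertices, giving width 2; this decomposition certifies tw(G) ≤ 2. On the other hand G contains the 3-clique {b, c, e}. A clique must lie in a single bag of any decomposition, so no decomposition can have width below 2. Combining the bounds, tw(G) = 2.

2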